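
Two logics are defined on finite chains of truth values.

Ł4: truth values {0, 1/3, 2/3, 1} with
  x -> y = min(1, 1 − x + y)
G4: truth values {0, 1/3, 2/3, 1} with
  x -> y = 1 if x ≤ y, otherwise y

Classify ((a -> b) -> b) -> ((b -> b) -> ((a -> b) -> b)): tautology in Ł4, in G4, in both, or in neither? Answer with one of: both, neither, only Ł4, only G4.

In Ł4: every assignment gives 1 — tautology.
In G4: every assignment gives 1 — tautology.

both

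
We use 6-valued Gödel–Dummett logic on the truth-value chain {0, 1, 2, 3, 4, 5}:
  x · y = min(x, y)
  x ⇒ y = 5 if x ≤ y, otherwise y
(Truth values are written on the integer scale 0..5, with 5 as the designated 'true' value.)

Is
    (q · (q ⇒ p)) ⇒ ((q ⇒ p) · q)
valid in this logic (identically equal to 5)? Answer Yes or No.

Yes

At p = 0, q = 1, for instance:
q ⇒ p = 1 ⇒ 0 = 0
q · (q ⇒ p) = 1 · 0 = 0
(q ⇒ p) · q = 0 · 1 = 0
(q · (q ⇒ p)) ⇒ ((q ⇒ p) · q) = 0 ⇒ 0 = 5
and checking the remaining 35 assignments likewise gives ≥ 5 in every case.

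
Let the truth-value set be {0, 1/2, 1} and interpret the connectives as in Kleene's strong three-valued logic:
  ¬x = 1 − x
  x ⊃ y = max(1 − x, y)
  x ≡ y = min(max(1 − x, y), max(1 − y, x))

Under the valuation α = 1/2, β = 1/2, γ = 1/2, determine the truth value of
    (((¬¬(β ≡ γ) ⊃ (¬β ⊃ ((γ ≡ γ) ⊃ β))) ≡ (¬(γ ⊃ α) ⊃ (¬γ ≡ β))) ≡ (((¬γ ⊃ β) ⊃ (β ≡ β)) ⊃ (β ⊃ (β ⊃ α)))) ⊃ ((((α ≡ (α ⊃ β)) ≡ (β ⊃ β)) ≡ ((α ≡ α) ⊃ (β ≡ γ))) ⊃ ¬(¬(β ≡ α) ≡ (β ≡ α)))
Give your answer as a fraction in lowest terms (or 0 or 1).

β ≡ γ = 1/2 ≡ 1/2 = 1/2
¬(β ≡ γ) = ¬1/2 = 1/2
¬¬(β ≡ γ) = ¬1/2 = 1/2
¬β = ¬1/2 = 1/2
γ ≡ γ = 1/2 ≡ 1/2 = 1/2
(γ ≡ γ) ⊃ β = 1/2 ⊃ 1/2 = 1/2
¬β ⊃ ((γ ≡ γ) ⊃ β) = 1/2 ⊃ 1/2 = 1/2
¬¬(β ≡ γ) ⊃ (¬β ⊃ ((γ ≡ γ) ⊃ β)) = 1/2 ⊃ 1/2 = 1/2
γ ⊃ α = 1/2 ⊃ 1/2 = 1/2
¬(γ ⊃ α) = ¬1/2 = 1/2
¬γ = ¬1/2 = 1/2
¬γ ≡ β = 1/2 ≡ 1/2 = 1/2
¬(γ ⊃ α) ⊃ (¬γ ≡ β) = 1/2 ⊃ 1/2 = 1/2
(¬¬(β ≡ γ) ⊃ (¬β ⊃ ((γ ≡ γ) ⊃ β))) ≡ (¬(γ ⊃ α) ⊃ (¬γ ≡ β)) = 1/2 ≡ 1/2 = 1/2
¬γ = ¬1/2 = 1/2
¬γ ⊃ β = 1/2 ⊃ 1/2 = 1/2
β ≡ β = 1/2 ≡ 1/2 = 1/2
(¬γ ⊃ β) ⊃ (β ≡ β) = 1/2 ⊃ 1/2 = 1/2
β ⊃ α = 1/2 ⊃ 1/2 = 1/2
β ⊃ (β ⊃ α) = 1/2 ⊃ 1/2 = 1/2
((¬γ ⊃ β) ⊃ (β ≡ β)) ⊃ (β ⊃ (β ⊃ α)) = 1/2 ⊃ 1/2 = 1/2
((¬¬(β ≡ γ) ⊃ (¬β ⊃ ((γ ≡ γ) ⊃ β))) ≡ (¬(γ ⊃ α) ⊃ (¬γ ≡ β))) ≡ (((¬γ ⊃ β) ⊃ (β ≡ β)) ⊃ (β ⊃ (β ⊃ α))) = 1/2 ≡ 1/2 = 1/2
α ⊃ β = 1/2 ⊃ 1/2 = 1/2
α ≡ (α ⊃ β) = 1/2 ≡ 1/2 = 1/2
β ⊃ β = 1/2 ⊃ 1/2 = 1/2
(α ≡ (α ⊃ β)) ≡ (β ⊃ β) = 1/2 ≡ 1/2 = 1/2
α ≡ α = 1/2 ≡ 1/2 = 1/2
β ≡ γ = 1/2 ≡ 1/2 = 1/2
(α ≡ α) ⊃ (β ≡ γ) = 1/2 ⊃ 1/2 = 1/2
((α ≡ (α ⊃ β)) ≡ (β ⊃ β)) ≡ ((α ≡ α) ⊃ (β ≡ γ)) = 1/2 ≡ 1/2 = 1/2
β ≡ α = 1/2 ≡ 1/2 = 1/2
¬(β ≡ α) = ¬1/2 = 1/2
β ≡ α = 1/2 ≡ 1/2 = 1/2
¬(β ≡ α) ≡ (β ≡ α) = 1/2 ≡ 1/2 = 1/2
¬(¬(β ≡ α) ≡ (β ≡ α)) = ¬1/2 = 1/2
(((α ≡ (α ⊃ β)) ≡ (β ⊃ β)) ≡ ((α ≡ α) ⊃ (β ≡ γ))) ⊃ ¬(¬(β ≡ α) ≡ (β ≡ α)) = 1/2 ⊃ 1/2 = 1/2
(((¬¬(β ≡ γ) ⊃ (¬β ⊃ ((γ ≡ γ) ⊃ β))) ≡ (¬(γ ⊃ α) ⊃ (¬γ ≡ β))) ≡ (((¬γ ⊃ β) ⊃ (β ≡ β)) ⊃ (β ⊃ (β ⊃ α)))) ⊃ ((((α ≡ (α ⊃ β)) ≡ (β ⊃ β)) ≡ ((α ≡ α) ⊃ (β ≡ γ))) ⊃ ¬(¬(β ≡ α) ≡ (β ≡ α))) = 1/2 ⊃ 1/2 = 1/2

1/2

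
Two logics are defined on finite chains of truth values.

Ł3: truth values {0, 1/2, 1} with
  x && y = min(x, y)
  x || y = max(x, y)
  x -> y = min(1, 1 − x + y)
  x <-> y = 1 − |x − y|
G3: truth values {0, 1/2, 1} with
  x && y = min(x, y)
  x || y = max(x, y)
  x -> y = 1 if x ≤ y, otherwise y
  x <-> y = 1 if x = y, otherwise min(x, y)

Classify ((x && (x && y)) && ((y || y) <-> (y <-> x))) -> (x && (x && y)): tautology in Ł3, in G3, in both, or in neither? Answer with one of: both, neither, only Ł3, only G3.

In Ł3: every assignment gives 1 — tautology.
In G3: every assignment gives 1 — tautology.

both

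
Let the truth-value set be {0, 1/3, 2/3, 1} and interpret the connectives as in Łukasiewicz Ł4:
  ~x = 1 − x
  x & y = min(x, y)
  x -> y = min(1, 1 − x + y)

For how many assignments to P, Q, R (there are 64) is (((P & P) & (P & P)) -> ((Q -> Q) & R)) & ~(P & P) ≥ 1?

value 1: 16 assignments (counts)
value 2/3: 16 assignments
value 1/3: 16 assignments
value 0: 16 assignments
So 16 of the 64 assignments meet the threshold.

16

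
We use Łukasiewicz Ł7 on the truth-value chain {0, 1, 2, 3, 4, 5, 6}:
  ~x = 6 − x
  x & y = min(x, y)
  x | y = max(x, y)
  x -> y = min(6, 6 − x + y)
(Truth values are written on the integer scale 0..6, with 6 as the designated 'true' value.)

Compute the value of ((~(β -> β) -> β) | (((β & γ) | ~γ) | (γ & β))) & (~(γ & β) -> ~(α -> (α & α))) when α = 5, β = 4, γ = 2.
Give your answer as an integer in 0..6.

2

β -> β = 4 -> 4 = 6
~(β -> β) = ~6 = 0
~(β -> β) -> β = 0 -> 4 = 6
β & γ = 4 & 2 = 2
~γ = ~2 = 4
(β & γ) | ~γ = 2 | 4 = 4
γ & β = 2 & 4 = 2
((β & γ) | ~γ) | (γ & β) = 4 | 2 = 4
(~(β -> β) -> β) | (((β & γ) | ~γ) | (γ & β)) = 6 | 4 = 6
γ & β = 2 & 4 = 2
~(γ & β) = ~2 = 4
α & α = 5 & 5 = 5
α -> (α & α) = 5 -> 5 = 6
~(α -> (α & α)) = ~6 = 0
~(γ & β) -> ~(α -> (α & α)) = 4 -> 0 = 2
((~(β -> β) -> β) | (((β & γ) | ~γ) | (γ & β))) & (~(γ & β) -> ~(α -> (α & α))) = 6 & 2 = 2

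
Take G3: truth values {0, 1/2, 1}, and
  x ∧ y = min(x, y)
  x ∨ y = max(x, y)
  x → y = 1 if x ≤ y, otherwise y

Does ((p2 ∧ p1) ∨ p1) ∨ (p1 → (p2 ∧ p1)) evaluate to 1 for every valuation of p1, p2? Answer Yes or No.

Counterexample: take p1 = 1/2, p2 = 0.
p2 ∧ p1 = 0 ∧ 1/2 = 0
(p2 ∧ p1) ∨ p1 = 0 ∨ 1/2 = 1/2
p2 ∧ p1 = 0 ∧ 1/2 = 0
p1 → (p2 ∧ p1) = 1/2 → 0 = 0
((p2 ∧ p1) ∨ p1) ∨ (p1 → (p2 ∧ p1)) = 1/2 ∨ 0 = 1/2
This gives 1/2 ≠ 1.

No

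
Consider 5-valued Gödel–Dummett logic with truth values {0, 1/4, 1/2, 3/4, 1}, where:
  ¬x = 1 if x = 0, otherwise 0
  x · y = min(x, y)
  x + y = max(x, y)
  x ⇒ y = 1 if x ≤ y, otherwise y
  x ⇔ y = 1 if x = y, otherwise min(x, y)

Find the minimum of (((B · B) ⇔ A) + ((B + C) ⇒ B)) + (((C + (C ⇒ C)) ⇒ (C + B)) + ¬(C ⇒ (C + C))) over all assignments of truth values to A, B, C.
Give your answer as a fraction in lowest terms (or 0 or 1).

1/4

Take A = 1/4, B = 0, C = 1/4:
B · B = 0 · 0 = 0
(B · B) ⇔ A = 0 ⇔ 1/4 = 0
B + C = 0 + 1/4 = 1/4
(B + C) ⇒ B = 1/4 ⇒ 0 = 0
((B · B) ⇔ A) + ((B + C) ⇒ B) = 0 + 0 = 0
C ⇒ C = 1/4 ⇒ 1/4 = 1
C + (C ⇒ C) = 1/4 + 1 = 1
C + B = 1/4 + 0 = 1/4
(C + (C ⇒ C)) ⇒ (C + B) = 1 ⇒ 1/4 = 1/4
C + C = 1/4 + 1/4 = 1/4
C ⇒ (C + C) = 1/4 ⇒ 1/4 = 1
¬(C ⇒ (C + C)) = ¬1 = 0
((C + (C ⇒ C)) ⇒ (C + B)) + ¬(C ⇒ (C + C)) = 1/4 + 0 = 1/4
(((B · B) ⇔ A) + ((B + C) ⇒ B)) + (((C + (C ⇒ C)) ⇒ (C + B)) + ¬(C ⇒ (C + C))) = 0 + 1/4 = 1/4
No assignment yields a value below 1/4, so this is the minimum.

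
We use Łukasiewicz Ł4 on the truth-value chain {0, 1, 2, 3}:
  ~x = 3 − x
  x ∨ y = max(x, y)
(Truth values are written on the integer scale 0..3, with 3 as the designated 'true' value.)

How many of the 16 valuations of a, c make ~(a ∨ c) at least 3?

a = 0, c = 0 ↦ 3  ≥
a = 0, c = 1 ↦ 2  <
a = 0, c = 2 ↦ 1  <
a = 0, c = 3 ↦ 0  <
a = 1, c = 0 ↦ 2  <
a = 1, c = 1 ↦ 2  <
a = 1, c = 2 ↦ 1  <
a = 1, c = 3 ↦ 0  <
a = 2, c = 0 ↦ 1  <
a = 2, c = 1 ↦ 1  <
a = 2, c = 2 ↦ 1  <
a = 2, c = 3 ↦ 0  <
a = 3, c = 0 ↦ 0  <
a = 3, c = 1 ↦ 0  <
a = 3, c = 2 ↦ 0  <
a = 3, c = 3 ↦ 0  <
So 1 of the 16 assignments meets the threshold.

1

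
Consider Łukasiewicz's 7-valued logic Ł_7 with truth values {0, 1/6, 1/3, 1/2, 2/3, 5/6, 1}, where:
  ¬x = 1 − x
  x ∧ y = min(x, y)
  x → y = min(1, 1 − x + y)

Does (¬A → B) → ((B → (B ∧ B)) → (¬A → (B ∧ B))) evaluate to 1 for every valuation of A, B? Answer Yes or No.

Yes

At A = 2/3, B = 5/6, for instance:
¬A = ¬2/3 = 1/3
¬A → B = 1/3 → 5/6 = 1
B ∧ B = 5/6 ∧ 5/6 = 5/6
B → (B ∧ B) = 5/6 → 5/6 = 1
¬A → (B ∧ B) = 1/3 → 5/6 = 1
(B → (B ∧ B)) → (¬A → (B ∧ B)) = 1 → 1 = 1
(¬A → B) → ((B → (B ∧ B)) → (¬A → (B ∧ B))) = 1 → 1 = 1
and checking the remaining 48 assignments likewise gives ≥ 1 in every case.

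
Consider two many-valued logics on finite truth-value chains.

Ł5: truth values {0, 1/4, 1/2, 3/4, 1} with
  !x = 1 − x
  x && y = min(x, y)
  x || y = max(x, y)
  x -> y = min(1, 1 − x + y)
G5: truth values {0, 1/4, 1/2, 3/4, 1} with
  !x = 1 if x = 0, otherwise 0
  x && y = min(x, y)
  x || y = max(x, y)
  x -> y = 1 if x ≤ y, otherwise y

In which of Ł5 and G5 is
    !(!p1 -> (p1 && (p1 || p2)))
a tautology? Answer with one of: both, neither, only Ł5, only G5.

neither

In Ł5: at p1 = 1/4, p2 = 0 the value is 1/2 — not a tautology.
In G5: at p1 = 1/4, p2 = 0 the value is 0 — not a tautology.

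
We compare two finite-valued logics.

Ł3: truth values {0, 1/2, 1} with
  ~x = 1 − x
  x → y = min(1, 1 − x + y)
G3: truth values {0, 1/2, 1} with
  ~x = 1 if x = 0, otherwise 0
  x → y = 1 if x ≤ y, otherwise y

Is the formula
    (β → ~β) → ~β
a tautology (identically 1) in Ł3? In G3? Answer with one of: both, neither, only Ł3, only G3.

only G3

In Ł3: at β = 1/2 the value is 1/2 — not a tautology.
In G3: every assignment gives 1 — tautology.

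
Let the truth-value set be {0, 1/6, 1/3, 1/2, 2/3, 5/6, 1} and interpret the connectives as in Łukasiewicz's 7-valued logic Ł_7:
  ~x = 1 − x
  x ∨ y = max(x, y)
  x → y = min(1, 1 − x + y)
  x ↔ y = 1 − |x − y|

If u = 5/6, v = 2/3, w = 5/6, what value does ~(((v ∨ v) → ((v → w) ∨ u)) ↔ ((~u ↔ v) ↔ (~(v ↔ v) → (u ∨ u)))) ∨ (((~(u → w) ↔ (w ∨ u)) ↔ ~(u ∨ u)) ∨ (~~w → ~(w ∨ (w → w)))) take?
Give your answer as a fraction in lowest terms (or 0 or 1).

1

v ∨ v = 2/3 ∨ 2/3 = 2/3
v → w = 2/3 → 5/6 = 1
(v → w) ∨ u = 1 ∨ 5/6 = 1
(v ∨ v) → ((v → w) ∨ u) = 2/3 → 1 = 1
~u = ~5/6 = 1/6
~u ↔ v = 1/6 ↔ 2/3 = 1/2
v ↔ v = 2/3 ↔ 2/3 = 1
~(v ↔ v) = ~1 = 0
u ∨ u = 5/6 ∨ 5/6 = 5/6
~(v ↔ v) → (u ∨ u) = 0 → 5/6 = 1
(~u ↔ v) ↔ (~(v ↔ v) → (u ∨ u)) = 1/2 ↔ 1 = 1/2
((v ∨ v) → ((v → w) ∨ u)) ↔ ((~u ↔ v) ↔ (~(v ↔ v) → (u ∨ u))) = 1 ↔ 1/2 = 1/2
~(((v ∨ v) → ((v → w) ∨ u)) ↔ ((~u ↔ v) ↔ (~(v ↔ v) → (u ∨ u)))) = ~1/2 = 1/2
u → w = 5/6 → 5/6 = 1
~(u → w) = ~1 = 0
w ∨ u = 5/6 ∨ 5/6 = 5/6
~(u → w) ↔ (w ∨ u) = 0 ↔ 5/6 = 1/6
u ∨ u = 5/6 ∨ 5/6 = 5/6
~(u ∨ u) = ~5/6 = 1/6
(~(u → w) ↔ (w ∨ u)) ↔ ~(u ∨ u) = 1/6 ↔ 1/6 = 1
~w = ~5/6 = 1/6
~~w = ~1/6 = 5/6
w → w = 5/6 → 5/6 = 1
w ∨ (w → w) = 5/6 ∨ 1 = 1
~(w ∨ (w → w)) = ~1 = 0
~~w → ~(w ∨ (w → w)) = 5/6 → 0 = 1/6
((~(u → w) ↔ (w ∨ u)) ↔ ~(u ∨ u)) ∨ (~~w → ~(w ∨ (w → w))) = 1 ∨ 1/6 = 1
~(((v ∨ v) → ((v → w) ∨ u)) ↔ ((~u ↔ v) ↔ (~(v ↔ v) → (u ∨ u)))) ∨ (((~(u → w) ↔ (w ∨ u)) ↔ ~(u ∨ u)) ∨ (~~w → ~(w ∨ (w → w)))) = 1/2 ∨ 1 = 1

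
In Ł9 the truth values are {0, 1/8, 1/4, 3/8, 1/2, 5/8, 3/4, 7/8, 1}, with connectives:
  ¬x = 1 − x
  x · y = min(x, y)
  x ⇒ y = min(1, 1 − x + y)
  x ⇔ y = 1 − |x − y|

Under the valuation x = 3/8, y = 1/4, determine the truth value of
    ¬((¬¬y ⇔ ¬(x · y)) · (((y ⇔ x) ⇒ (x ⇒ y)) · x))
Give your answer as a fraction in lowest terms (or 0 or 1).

5/8

¬y = ¬1/4 = 3/4
¬¬y = ¬3/4 = 1/4
x · y = 3/8 · 1/4 = 1/4
¬(x · y) = ¬1/4 = 3/4
¬¬y ⇔ ¬(x · y) = 1/4 ⇔ 3/4 = 1/2
y ⇔ x = 1/4 ⇔ 3/8 = 7/8
x ⇒ y = 3/8 ⇒ 1/4 = 7/8
(y ⇔ x) ⇒ (x ⇒ y) = 7/8 ⇒ 7/8 = 1
((y ⇔ x) ⇒ (x ⇒ y)) · x = 1 · 3/8 = 3/8
(¬¬y ⇔ ¬(x · y)) · (((y ⇔ x) ⇒ (x ⇒ y)) · x) = 1/2 · 3/8 = 3/8
¬((¬¬y ⇔ ¬(x · y)) · (((y ⇔ x) ⇒ (x ⇒ y)) · x)) = ¬3/8 = 5/8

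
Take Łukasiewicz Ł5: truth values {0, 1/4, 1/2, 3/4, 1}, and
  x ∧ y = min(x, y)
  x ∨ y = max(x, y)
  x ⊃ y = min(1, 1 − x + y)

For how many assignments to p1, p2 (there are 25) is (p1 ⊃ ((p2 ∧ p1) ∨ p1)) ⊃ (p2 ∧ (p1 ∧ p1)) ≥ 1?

1

value 1: 1 assignment (counts)
value 3/4: 3 assignments
value 1/2: 5 assignments
value 1/4: 7 assignments
value 0: 9 assignments
So 1 of the 25 assignments meets the threshold.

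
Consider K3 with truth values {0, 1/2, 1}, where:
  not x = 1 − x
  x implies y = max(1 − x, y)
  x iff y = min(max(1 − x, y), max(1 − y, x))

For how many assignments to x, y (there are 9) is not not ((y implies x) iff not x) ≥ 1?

1

x = 0, y = 0 ↦ 1  ≥
x = 0, y = 1/2 ↦ 1/2  <
x = 0, y = 1 ↦ 0  <
x = 1/2, y = 0 ↦ 1/2  <
x = 1/2, y = 1/2 ↦ 1/2  <
x = 1/2, y = 1 ↦ 1/2  <
x = 1, y = 0 ↦ 0  <
x = 1, y = 1/2 ↦ 0  <
x = 1, y = 1 ↦ 0  <
So 1 of the 9 assignments meets the threshold.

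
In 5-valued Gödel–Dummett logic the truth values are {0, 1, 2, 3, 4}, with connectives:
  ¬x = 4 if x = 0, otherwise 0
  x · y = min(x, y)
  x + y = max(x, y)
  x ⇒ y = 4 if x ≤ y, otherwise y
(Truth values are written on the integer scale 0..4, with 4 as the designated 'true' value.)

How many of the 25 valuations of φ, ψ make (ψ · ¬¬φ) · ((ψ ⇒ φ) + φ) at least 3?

4

value 4: 1 assignment (counts)
value 3: 3 assignments (counts)
value 2: 5 assignments
value 1: 7 assignments
value 0: 9 assignments
So 4 of the 25 assignments meet the threshold.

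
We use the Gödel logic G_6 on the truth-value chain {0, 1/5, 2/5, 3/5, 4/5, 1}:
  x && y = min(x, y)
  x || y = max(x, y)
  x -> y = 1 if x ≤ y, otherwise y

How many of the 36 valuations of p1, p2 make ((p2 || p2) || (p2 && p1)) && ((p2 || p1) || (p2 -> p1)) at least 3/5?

value 1: 6 assignments (counts)
value 4/5: 6 assignments (counts)
value 3/5: 6 assignments (counts)
value 2/5: 6 assignments
value 1/5: 6 assignments
value 0: 6 assignments
So 18 of the 36 assignments meet the threshold.

18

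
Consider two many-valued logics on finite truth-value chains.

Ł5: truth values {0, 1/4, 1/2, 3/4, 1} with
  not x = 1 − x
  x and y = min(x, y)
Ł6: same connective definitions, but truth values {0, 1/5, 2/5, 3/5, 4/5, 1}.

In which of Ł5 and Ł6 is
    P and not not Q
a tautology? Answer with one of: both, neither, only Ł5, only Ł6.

neither

In Ł5: at P = 0, Q = 0 the value is 0 — not a tautology.
In Ł6: at P = 0, Q = 0 the value is 0 — not a tautology.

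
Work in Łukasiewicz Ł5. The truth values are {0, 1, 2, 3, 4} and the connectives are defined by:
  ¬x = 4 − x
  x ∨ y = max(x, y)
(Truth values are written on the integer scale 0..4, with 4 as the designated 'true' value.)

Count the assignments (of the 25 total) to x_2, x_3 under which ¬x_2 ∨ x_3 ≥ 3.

16

value 4: 9 assignments (counts)
value 3: 7 assignments (counts)
value 2: 5 assignments
value 1: 3 assignments
value 0: 1 assignment
So 16 of the 25 assignments meet the threshold.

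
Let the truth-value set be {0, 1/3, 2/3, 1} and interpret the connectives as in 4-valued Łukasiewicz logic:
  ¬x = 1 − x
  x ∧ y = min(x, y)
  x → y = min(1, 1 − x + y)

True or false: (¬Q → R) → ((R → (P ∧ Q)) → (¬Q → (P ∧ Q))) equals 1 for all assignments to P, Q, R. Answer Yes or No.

Yes

At P = 1/3, Q = 1/3, R = 1, for instance:
¬Q = ¬1/3 = 2/3
¬Q → R = 2/3 → 1 = 1
P ∧ Q = 1/3 ∧ 1/3 = 1/3
R → (P ∧ Q) = 1 → 1/3 = 1/3
¬Q → (P ∧ Q) = 2/3 → 1/3 = 2/3
(R → (P ∧ Q)) → (¬Q → (P ∧ Q)) = 1/3 → 2/3 = 1
(¬Q → R) → ((R → (P ∧ Q)) → (¬Q → (P ∧ Q))) = 1 → 1 = 1
and checking the remaining 63 assignments likewise gives ≥ 1 in every case.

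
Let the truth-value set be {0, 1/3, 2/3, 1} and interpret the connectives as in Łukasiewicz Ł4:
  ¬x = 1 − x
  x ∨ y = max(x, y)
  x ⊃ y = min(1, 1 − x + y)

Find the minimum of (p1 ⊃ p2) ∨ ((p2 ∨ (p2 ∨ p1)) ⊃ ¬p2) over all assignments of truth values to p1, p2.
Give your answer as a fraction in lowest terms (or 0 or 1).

2/3

Take p1 = 1, p2 = 1/3:
p1 ⊃ p2 = 1 ⊃ 1/3 = 1/3
p2 ∨ p1 = 1/3 ∨ 1 = 1
p2 ∨ (p2 ∨ p1) = 1/3 ∨ 1 = 1
¬p2 = ¬1/3 = 2/3
(p2 ∨ (p2 ∨ p1)) ⊃ ¬p2 = 1 ⊃ 2/3 = 2/3
(p1 ⊃ p2) ∨ ((p2 ∨ (p2 ∨ p1)) ⊃ ¬p2) = 1/3 ∨ 2/3 = 2/3
No assignment yields a value below 2/3, so this is the minimum.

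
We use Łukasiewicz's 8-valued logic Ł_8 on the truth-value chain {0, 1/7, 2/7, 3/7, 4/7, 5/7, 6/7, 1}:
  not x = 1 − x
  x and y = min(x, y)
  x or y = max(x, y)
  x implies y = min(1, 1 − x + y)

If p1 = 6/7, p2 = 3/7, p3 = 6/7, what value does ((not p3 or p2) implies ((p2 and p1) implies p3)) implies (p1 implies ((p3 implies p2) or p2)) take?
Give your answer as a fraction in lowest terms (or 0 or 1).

not p3 = not 6/7 = 1/7
not p3 or p2 = 1/7 or 3/7 = 3/7
p2 and p1 = 3/7 and 6/7 = 3/7
(p2 and p1) implies p3 = 3/7 implies 6/7 = 1
(not p3 or p2) implies ((p2 and p1) implies p3) = 3/7 implies 1 = 1
p3 implies p2 = 6/7 implies 3/7 = 4/7
(p3 implies p2) or p2 = 4/7 or 3/7 = 4/7
p1 implies ((p3 implies p2) or p2) = 6/7 implies 4/7 = 5/7
((not p3 or p2) implies ((p2 and p1) implies p3)) implies (p1 implies ((p3 implies p2) or p2)) = 1 implies 5/7 = 5/7

5/7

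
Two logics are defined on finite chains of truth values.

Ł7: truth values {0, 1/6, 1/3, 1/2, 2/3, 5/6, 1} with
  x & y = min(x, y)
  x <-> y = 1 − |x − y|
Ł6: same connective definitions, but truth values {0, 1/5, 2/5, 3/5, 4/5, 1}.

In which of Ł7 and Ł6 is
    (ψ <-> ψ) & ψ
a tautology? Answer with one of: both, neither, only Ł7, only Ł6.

neither

In Ł7: at ψ = 0 the value is 0 — not a tautology.
In Ł6: at ψ = 0 the value is 0 — not a tautology.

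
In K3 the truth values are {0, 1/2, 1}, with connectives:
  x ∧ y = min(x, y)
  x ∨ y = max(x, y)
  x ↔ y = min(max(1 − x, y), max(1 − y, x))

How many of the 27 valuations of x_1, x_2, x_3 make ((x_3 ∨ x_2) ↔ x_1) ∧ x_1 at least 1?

value 1: 5 assignments (counts)
value 1/2: 12 assignments
value 0: 10 assignments
So 5 of the 27 assignments meet the threshold.

5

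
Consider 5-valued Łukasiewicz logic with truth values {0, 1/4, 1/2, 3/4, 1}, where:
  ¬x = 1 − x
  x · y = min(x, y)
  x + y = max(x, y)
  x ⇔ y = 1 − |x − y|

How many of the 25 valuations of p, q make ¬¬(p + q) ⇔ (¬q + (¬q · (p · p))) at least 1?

value 1: 5 assignments (counts)
value 3/4: 4 assignments
value 1/2: 8 assignments
value 1/4: 2 assignments
value 0: 6 assignments
So 5 of the 25 assignments meet the threshold.

5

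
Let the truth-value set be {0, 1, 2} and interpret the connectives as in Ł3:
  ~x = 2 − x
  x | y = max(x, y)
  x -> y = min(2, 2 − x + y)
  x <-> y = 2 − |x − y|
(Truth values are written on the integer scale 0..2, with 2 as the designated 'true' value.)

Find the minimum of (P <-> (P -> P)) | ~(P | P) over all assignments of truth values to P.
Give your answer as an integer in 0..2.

Take P = 1:
P -> P = 1 -> 1 = 2
P <-> (P -> P) = 1 <-> 2 = 1
P | P = 1 | 1 = 1
~(P | P) = ~1 = 1
(P <-> (P -> P)) | ~(P | P) = 1 | 1 = 1
No assignment yields a value below 1, so this is the minimum.

1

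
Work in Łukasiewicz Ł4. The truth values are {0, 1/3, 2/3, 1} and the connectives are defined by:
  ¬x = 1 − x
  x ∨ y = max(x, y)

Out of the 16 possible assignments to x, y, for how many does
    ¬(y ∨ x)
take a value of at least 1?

x = 0, y = 0 ↦ 1  ≥
x = 0, y = 1/3 ↦ 2/3  <
x = 0, y = 2/3 ↦ 1/3  <
x = 0, y = 1 ↦ 0  <
x = 1/3, y = 0 ↦ 2/3  <
x = 1/3, y = 1/3 ↦ 2/3  <
x = 1/3, y = 2/3 ↦ 1/3  <
x = 1/3, y = 1 ↦ 0  <
x = 2/3, y = 0 ↦ 1/3  <
x = 2/3, y = 1/3 ↦ 1/3  <
x = 2/3, y = 2/3 ↦ 1/3  <
x = 2/3, y = 1 ↦ 0  <
x = 1, y = 0 ↦ 0  <
x = 1, y = 1/3 ↦ 0  <
x = 1, y = 2/3 ↦ 0  <
x = 1, y = 1 ↦ 0  <
So 1 of the 16 assignments meets the threshold.

1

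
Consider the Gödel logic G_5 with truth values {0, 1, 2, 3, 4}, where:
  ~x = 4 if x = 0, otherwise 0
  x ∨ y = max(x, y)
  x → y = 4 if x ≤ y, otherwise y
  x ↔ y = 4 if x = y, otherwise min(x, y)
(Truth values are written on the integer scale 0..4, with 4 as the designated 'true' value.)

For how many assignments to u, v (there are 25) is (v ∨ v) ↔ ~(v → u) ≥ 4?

value 4: 6 assignments (counts)
value 3: 1 assignment
value 2: 1 assignment
value 1: 1 assignment
value 0: 16 assignments
So 6 of the 25 assignments meet the threshold.

6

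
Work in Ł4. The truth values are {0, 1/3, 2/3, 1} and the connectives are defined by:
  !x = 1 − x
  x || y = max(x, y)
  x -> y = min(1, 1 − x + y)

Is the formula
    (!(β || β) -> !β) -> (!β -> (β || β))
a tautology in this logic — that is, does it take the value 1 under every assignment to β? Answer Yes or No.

Counterexample: take β = 0.
β || β = 0 || 0 = 0
!(β || β) = !0 = 1
!β = !0 = 1
!(β || β) -> !β = 1 -> 1 = 1
!β = !0 = 1
β || β = 0 || 0 = 0
!β -> (β || β) = 1 -> 0 = 0
(!(β || β) -> !β) -> (!β -> (β || β)) = 1 -> 0 = 0
This gives 0 ≠ 1.

No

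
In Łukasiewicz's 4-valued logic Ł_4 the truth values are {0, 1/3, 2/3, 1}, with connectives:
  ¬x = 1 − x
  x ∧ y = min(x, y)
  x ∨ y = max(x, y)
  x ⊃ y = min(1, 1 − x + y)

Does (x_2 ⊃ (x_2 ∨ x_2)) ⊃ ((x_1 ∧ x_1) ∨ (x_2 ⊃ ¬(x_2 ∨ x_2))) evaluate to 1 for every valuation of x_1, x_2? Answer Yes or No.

No

Counterexample: take x_1 = 0, x_2 = 2/3.
x_2 ∨ x_2 = 2/3 ∨ 2/3 = 2/3
x_2 ⊃ (x_2 ∨ x_2) = 2/3 ⊃ 2/3 = 1
x_1 ∧ x_1 = 0 ∧ 0 = 0
x_2 ∨ x_2 = 2/3 ∨ 2/3 = 2/3
¬(x_2 ∨ x_2) = ¬2/3 = 1/3
x_2 ⊃ ¬(x_2 ∨ x_2) = 2/3 ⊃ 1/3 = 2/3
(x_1 ∧ x_1) ∨ (x_2 ⊃ ¬(x_2 ∨ x_2)) = 0 ∨ 2/3 = 2/3
(x_2 ⊃ (x_2 ∨ x_2)) ⊃ ((x_1 ∧ x_1) ∨ (x_2 ⊃ ¬(x_2 ∨ x_2))) = 1 ⊃ 2/3 = 2/3
This gives 2/3 ≠ 1.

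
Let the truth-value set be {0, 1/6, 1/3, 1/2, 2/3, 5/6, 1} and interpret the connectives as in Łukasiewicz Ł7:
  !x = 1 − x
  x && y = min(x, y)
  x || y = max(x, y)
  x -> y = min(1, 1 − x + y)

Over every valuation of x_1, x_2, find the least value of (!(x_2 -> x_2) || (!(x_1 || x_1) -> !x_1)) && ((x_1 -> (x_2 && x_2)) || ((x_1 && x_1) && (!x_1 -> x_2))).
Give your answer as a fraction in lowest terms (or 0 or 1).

Take x_1 = 1/2, x_2 = 0:
x_2 -> x_2 = 0 -> 0 = 1
!(x_2 -> x_2) = !1 = 0
x_1 || x_1 = 1/2 || 1/2 = 1/2
!(x_1 || x_1) = !1/2 = 1/2
!x_1 = !1/2 = 1/2
!(x_1 || x_1) -> !x_1 = 1/2 -> 1/2 = 1
!(x_2 -> x_2) || (!(x_1 || x_1) -> !x_1) = 0 || 1 = 1
x_2 && x_2 = 0 && 0 = 0
x_1 -> (x_2 && x_2) = 1/2 -> 0 = 1/2
x_1 && x_1 = 1/2 && 1/2 = 1/2
!x_1 = !1/2 = 1/2
!x_1 -> x_2 = 1/2 -> 0 = 1/2
(x_1 && x_1) && (!x_1 -> x_2) = 1/2 && 1/2 = 1/2
(x_1 -> (x_2 && x_2)) || ((x_1 && x_1) && (!x_1 -> x_2)) = 1/2 || 1/2 = 1/2
(!(x_2 -> x_2) || (!(x_1 || x_1) -> !x_1)) && ((x_1 -> (x_2 && x_2)) || ((x_1 && x_1) && (!x_1 -> x_2))) = 1 && 1/2 = 1/2
No assignment yields a value below 1/2, so this is the minimum.

1/2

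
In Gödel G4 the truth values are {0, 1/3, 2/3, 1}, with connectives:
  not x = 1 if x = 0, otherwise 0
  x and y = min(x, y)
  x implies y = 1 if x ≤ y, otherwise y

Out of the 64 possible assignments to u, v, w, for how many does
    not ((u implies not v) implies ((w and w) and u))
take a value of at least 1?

value 1: 19 assignments (counts)
value 0: 45 assignments
So 19 of the 64 assignments meet the threshold.

19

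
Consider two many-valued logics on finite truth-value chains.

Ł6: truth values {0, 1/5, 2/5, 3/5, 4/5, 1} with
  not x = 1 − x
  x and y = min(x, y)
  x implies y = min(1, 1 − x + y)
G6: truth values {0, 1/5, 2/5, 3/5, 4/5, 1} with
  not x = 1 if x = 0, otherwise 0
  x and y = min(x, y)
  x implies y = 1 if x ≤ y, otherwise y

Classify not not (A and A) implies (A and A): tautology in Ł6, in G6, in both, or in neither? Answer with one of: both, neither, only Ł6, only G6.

In Ł6: every assignment gives 1 — tautology.
In G6: at A = 1/5 the value is 1/5 — not a tautology.

only Ł6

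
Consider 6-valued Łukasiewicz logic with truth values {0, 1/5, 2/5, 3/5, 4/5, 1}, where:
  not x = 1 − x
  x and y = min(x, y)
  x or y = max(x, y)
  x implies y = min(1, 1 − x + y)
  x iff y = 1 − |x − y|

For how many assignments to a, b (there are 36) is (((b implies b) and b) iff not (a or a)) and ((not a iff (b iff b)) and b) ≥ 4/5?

4

value 1: 1 assignment (counts)
value 4/5: 3 assignments (counts)
value 3/5: 5 assignments
value 2/5: 7 assignments
value 1/5: 9 assignments
value 0: 11 assignments
So 4 of the 36 assignments meet the threshold.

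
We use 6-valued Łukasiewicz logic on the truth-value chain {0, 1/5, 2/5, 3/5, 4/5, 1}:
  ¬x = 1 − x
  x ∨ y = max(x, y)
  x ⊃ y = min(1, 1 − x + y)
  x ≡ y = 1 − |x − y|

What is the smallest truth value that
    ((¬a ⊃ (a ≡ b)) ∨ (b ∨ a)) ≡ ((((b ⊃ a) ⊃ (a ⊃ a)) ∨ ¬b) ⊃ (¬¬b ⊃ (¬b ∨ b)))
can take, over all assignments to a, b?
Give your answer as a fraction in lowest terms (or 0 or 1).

Take a = 0, b = 2/5:
¬a = ¬0 = 1
a ≡ b = 0 ≡ 2/5 = 3/5
¬a ⊃ (a ≡ b) = 1 ⊃ 3/5 = 3/5
b ∨ a = 2/5 ∨ 0 = 2/5
(¬a ⊃ (a ≡ b)) ∨ (b ∨ a) = 3/5 ∨ 2/5 = 3/5
b ⊃ a = 2/5 ⊃ 0 = 3/5
a ⊃ a = 0 ⊃ 0 = 1
(b ⊃ a) ⊃ (a ⊃ a) = 3/5 ⊃ 1 = 1
¬b = ¬2/5 = 3/5
((b ⊃ a) ⊃ (a ⊃ a)) ∨ ¬b = 1 ∨ 3/5 = 1
¬b = ¬2/5 = 3/5
¬¬b = ¬3/5 = 2/5
¬b = ¬2/5 = 3/5
¬b ∨ b = 3/5 ∨ 2/5 = 3/5
¬¬b ⊃ (¬b ∨ b) = 2/5 ⊃ 3/5 = 1
(((b ⊃ a) ⊃ (a ⊃ a)) ∨ ¬b) ⊃ (¬¬b ⊃ (¬b ∨ b)) = 1 ⊃ 1 = 1
((¬a ⊃ (a ≡ b)) ∨ (b ∨ a)) ≡ ((((b ⊃ a) ⊃ (a ⊃ a)) ∨ ¬b) ⊃ (¬¬b ⊃ (¬b ∨ b))) = 3/5 ≡ 1 = 3/5
No assignment yields a value below 3/5, so this is the minimum.

3/5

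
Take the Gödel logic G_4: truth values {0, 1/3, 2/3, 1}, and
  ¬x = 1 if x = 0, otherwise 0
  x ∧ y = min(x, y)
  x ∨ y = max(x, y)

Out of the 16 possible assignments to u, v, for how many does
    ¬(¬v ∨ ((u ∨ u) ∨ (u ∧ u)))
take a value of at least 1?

u = 0, v = 0 ↦ 0  <
u = 0, v = 1/3 ↦ 1  ≥
u = 0, v = 2/3 ↦ 1  ≥
u = 0, v = 1 ↦ 1  ≥
u = 1/3, v = 0 ↦ 0  <
u = 1/3, v = 1/3 ↦ 0  <
u = 1/3, v = 2/3 ↦ 0  <
u = 1/3, v = 1 ↦ 0  <
u = 2/3, v = 0 ↦ 0  <
u = 2/3, v = 1/3 ↦ 0  <
u = 2/3, v = 2/3 ↦ 0  <
u = 2/3, v = 1 ↦ 0  <
u = 1, v = 0 ↦ 0  <
u = 1, v = 1/3 ↦ 0  <
u = 1, v = 2/3 ↦ 0  <
u = 1, v = 1 ↦ 0  <
So 3 of the 16 assignments meet the threshold.

3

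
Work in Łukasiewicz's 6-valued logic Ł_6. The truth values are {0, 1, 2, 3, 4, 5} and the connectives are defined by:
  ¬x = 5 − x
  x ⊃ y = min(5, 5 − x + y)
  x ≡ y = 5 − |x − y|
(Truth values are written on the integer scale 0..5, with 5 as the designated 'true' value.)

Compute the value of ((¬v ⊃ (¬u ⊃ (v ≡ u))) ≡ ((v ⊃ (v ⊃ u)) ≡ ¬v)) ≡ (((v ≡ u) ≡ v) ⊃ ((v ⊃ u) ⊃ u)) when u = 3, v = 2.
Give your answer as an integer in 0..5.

3

¬v = ¬2 = 3
¬u = ¬3 = 2
v ≡ u = 2 ≡ 3 = 4
¬u ⊃ (v ≡ u) = 2 ⊃ 4 = 5
¬v ⊃ (¬u ⊃ (v ≡ u)) = 3 ⊃ 5 = 5
v ⊃ u = 2 ⊃ 3 = 5
v ⊃ (v ⊃ u) = 2 ⊃ 5 = 5
¬v = ¬2 = 3
(v ⊃ (v ⊃ u)) ≡ ¬v = 5 ≡ 3 = 3
(¬v ⊃ (¬u ⊃ (v ≡ u))) ≡ ((v ⊃ (v ⊃ u)) ≡ ¬v) = 5 ≡ 3 = 3
v ≡ u = 2 ≡ 3 = 4
(v ≡ u) ≡ v = 4 ≡ 2 = 3
v ⊃ u = 2 ⊃ 3 = 5
(v ⊃ u) ⊃ u = 5 ⊃ 3 = 3
((v ≡ u) ≡ v) ⊃ ((v ⊃ u) ⊃ u) = 3 ⊃ 3 = 5
((¬v ⊃ (¬u ⊃ (v ≡ u))) ≡ ((v ⊃ (v ⊃ u)) ≡ ¬v)) ≡ (((v ≡ u) ≡ v) ⊃ ((v ⊃ u) ⊃ u)) = 3 ≡ 5 = 3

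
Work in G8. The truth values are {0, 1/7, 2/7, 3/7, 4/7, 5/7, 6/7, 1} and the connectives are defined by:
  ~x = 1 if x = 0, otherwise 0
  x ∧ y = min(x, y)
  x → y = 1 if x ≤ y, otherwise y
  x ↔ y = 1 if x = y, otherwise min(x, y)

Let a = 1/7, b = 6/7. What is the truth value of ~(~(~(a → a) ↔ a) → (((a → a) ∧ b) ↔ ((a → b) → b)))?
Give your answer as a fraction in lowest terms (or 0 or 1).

a → a = 1/7 → 1/7 = 1
~(a → a) = ~1 = 0
~(a → a) ↔ a = 0 ↔ 1/7 = 0
~(~(a → a) ↔ a) = ~0 = 1
a → a = 1/7 → 1/7 = 1
(a → a) ∧ b = 1 ∧ 6/7 = 6/7
a → b = 1/7 → 6/7 = 1
(a → b) → b = 1 → 6/7 = 6/7
((a → a) ∧ b) ↔ ((a → b) → b) = 6/7 ↔ 6/7 = 1
~(~(a → a) ↔ a) → (((a → a) ∧ b) ↔ ((a → b) → b)) = 1 → 1 = 1
~(~(~(a → a) ↔ a) → (((a → a) ∧ b) ↔ ((a → b) → b))) = ~1 = 0

0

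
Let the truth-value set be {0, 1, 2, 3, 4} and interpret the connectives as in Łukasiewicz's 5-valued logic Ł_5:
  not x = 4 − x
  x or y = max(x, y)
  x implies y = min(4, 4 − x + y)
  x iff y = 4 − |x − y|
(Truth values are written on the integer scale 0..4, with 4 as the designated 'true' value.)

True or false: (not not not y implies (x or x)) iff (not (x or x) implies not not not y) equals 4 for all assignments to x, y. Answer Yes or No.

Counterexample: take x = 0, y = 0.
not y = not 0 = 4
not not y = not 4 = 0
not not not y = not 0 = 4
x or x = 0 or 0 = 0
not not not y implies (x or x) = 4 implies 0 = 0
x or x = 0 or 0 = 0
not (x or x) = not 0 = 4
not y = not 0 = 4
not not y = not 4 = 0
not not not y = not 0 = 4
not (x or x) implies not not not y = 4 implies 4 = 4
(not not not y implies (x or x)) iff (not (x or x) implies not not not y) = 0 iff 4 = 0
This gives 0 ≠ 4.

No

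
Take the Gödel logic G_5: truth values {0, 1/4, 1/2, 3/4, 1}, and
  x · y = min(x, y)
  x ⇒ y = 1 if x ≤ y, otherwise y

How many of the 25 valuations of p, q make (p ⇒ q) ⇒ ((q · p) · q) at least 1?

11

value 1: 11 assignments (counts)
value 3/4: 2 assignments
value 1/2: 3 assignments
value 1/4: 4 assignments
value 0: 5 assignments
So 11 of the 25 assignments meet the threshold.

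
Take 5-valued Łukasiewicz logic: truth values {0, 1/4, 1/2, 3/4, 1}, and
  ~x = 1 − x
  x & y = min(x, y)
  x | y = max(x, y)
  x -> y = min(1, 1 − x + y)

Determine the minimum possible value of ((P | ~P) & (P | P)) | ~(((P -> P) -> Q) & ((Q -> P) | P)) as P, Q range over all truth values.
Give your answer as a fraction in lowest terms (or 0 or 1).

Take P = 0, Q = 1/2:
~P = ~0 = 1
P | ~P = 0 | 1 = 1
P | P = 0 | 0 = 0
(P | ~P) & (P | P) = 1 & 0 = 0
P -> P = 0 -> 0 = 1
(P -> P) -> Q = 1 -> 1/2 = 1/2
Q -> P = 1/2 -> 0 = 1/2
(Q -> P) | P = 1/2 | 0 = 1/2
((P -> P) -> Q) & ((Q -> P) | P) = 1/2 & 1/2 = 1/2
~(((P -> P) -> Q) & ((Q -> P) | P)) = ~1/2 = 1/2
((P | ~P) & (P | P)) | ~(((P -> P) -> Q) & ((Q -> P) | P)) = 0 | 1/2 = 1/2
No assignment yields a value below 1/2, so this is the minimum.

1/2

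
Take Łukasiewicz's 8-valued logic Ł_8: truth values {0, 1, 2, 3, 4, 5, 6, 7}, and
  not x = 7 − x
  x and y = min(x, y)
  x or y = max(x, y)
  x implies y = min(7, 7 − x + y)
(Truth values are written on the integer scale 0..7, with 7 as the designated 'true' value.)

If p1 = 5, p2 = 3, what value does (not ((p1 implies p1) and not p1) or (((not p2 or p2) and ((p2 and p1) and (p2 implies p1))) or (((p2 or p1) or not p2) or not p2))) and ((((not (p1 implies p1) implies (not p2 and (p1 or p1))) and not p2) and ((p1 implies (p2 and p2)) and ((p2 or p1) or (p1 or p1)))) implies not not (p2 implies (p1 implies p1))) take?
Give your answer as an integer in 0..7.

5

p1 implies p1 = 5 implies 5 = 7
not p1 = not 5 = 2
(p1 implies p1) and not p1 = 7 and 2 = 2
not ((p1 implies p1) and not p1) = not 2 = 5
not p2 = not 3 = 4
not p2 or p2 = 4 or 3 = 4
p2 and p1 = 3 and 5 = 3
p2 implies p1 = 3 implies 5 = 7
(p2 and p1) and (p2 implies p1) = 3 and 7 = 3
(not p2 or p2) and ((p2 and p1) and (p2 implies p1)) = 4 and 3 = 3
p2 or p1 = 3 or 5 = 5
not p2 = not 3 = 4
(p2 or p1) or not p2 = 5 or 4 = 5
not p2 = not 3 = 4
((p2 or p1) or not p2) or not p2 = 5 or 4 = 5
((not p2 or p2) and ((p2 and p1) and (p2 implies p1))) or (((p2 or p1) or not p2) or not p2) = 3 or 5 = 5
not ((p1 implies p1) and not p1) or (((not p2 or p2) and ((p2 and p1) and (p2 implies p1))) or (((p2 or p1) or not p2) or not p2)) = 5 or 5 = 5
p1 implies p1 = 5 implies 5 = 7
not (p1 implies p1) = not 7 = 0
not p2 = not 3 = 4
p1 or p1 = 5 or 5 = 5
not p2 and (p1 or p1) = 4 and 5 = 4
not (p1 implies p1) implies (not p2 and (p1 or p1)) = 0 implies 4 = 7
not p2 = not 3 = 4
(not (p1 implies p1) implies (not p2 and (p1 or p1))) and not p2 = 7 and 4 = 4
p2 and p2 = 3 and 3 = 3
p1 implies (p2 and p2) = 5 implies 3 = 5
p2 or p1 = 3 or 5 = 5
p1 or p1 = 5 or 5 = 5
(p2 or p1) or (p1 or p1) = 5 or 5 = 5
(p1 implies (p2 and p2)) and ((p2 or p1) or (p1 or p1)) = 5 and 5 = 5
((not (p1 implies p1) implies (not p2 and (p1 or p1))) and not p2) and ((p1 implies (p2 and p2)) and ((p2 or p1) or (p1 or p1))) = 4 and 5 = 4
p1 implies p1 = 5 implies 5 = 7
p2 implies (p1 implies p1) = 3 implies 7 = 7
not (p2 implies (p1 implies p1)) = not 7 = 0
not not (p2 implies (p1 implies p1)) = not 0 = 7
(((not (p1 implies p1) implies (not p2 and (p1 or p1))) and not p2) and ((p1 implies (p2 and p2)) and ((p2 or p1) or (p1 or p1)))) implies not not (p2 implies (p1 implies p1)) = 4 implies 7 = 7
(not ((p1 implies p1) and not p1) or (((not p2 or p2) and ((p2 and p1) and (p2 implies p1))) or (((p2 or p1) or not p2) or not p2))) and ((((not (p1 implies p1) implies (not p2 and (p1 or p1))) and not p2) and ((p1 implies (p2 and p2)) and ((p2 or p1) or (p1 or p1)))) implies not not (p2 implies (p1 implies p1))) = 5 and 7 = 5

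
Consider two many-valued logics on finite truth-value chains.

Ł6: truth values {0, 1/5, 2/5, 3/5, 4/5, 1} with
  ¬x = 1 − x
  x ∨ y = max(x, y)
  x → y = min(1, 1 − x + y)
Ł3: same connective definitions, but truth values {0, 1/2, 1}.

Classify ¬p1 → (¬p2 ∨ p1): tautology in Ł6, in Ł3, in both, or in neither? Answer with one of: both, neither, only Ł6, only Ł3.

neither

In Ł6: at p1 = 0, p2 = 1/5 the value is 4/5 — not a tautology.
In Ł3: at p1 = 0, p2 = 1/2 the value is 1/2 — not a tautology.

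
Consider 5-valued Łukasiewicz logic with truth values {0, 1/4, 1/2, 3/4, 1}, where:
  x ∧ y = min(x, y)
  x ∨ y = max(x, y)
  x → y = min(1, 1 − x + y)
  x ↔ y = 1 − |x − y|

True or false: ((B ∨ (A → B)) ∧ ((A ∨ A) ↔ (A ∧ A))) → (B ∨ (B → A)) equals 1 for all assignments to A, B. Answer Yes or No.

Counterexample: take A = 0, B = 1/4.
A → B = 0 → 1/4 = 1
B ∨ (A → B) = 1/4 ∨ 1 = 1
A ∨ A = 0 ∨ 0 = 0
A ∧ A = 0 ∧ 0 = 0
(A ∨ A) ↔ (A ∧ A) = 0 ↔ 0 = 1
(B ∨ (A → B)) ∧ ((A ∨ A) ↔ (A ∧ A)) = 1 ∧ 1 = 1
B → A = 1/4 → 0 = 3/4
B ∨ (B → A) = 1/4 ∨ 3/4 = 3/4
((B ∨ (A → B)) ∧ ((A ∨ A) ↔ (A ∧ A))) → (B ∨ (B → A)) = 1 → 3/4 = 3/4
This gives 3/4 ≠ 1.

No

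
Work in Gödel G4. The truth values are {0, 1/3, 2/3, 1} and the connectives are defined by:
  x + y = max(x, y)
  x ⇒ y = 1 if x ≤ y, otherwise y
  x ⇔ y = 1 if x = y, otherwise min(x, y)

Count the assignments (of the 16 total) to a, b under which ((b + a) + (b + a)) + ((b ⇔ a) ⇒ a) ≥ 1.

13

a = 0, b = 0 ↦ 0  <
a = 0, b = 1/3 ↦ 1  ≥
a = 0, b = 2/3 ↦ 1  ≥
a = 0, b = 1 ↦ 1  ≥
a = 1/3, b = 0 ↦ 1  ≥
a = 1/3, b = 1/3 ↦ 1/3  <
a = 1/3, b = 2/3 ↦ 1  ≥
a = 1/3, b = 1 ↦ 1  ≥
a = 2/3, b = 0 ↦ 1  ≥
a = 2/3, b = 1/3 ↦ 1  ≥
a = 2/3, b = 2/3 ↦ 2/3  <
a = 2/3, b = 1 ↦ 1  ≥
a = 1, b = 0 ↦ 1  ≥
a = 1, b = 1/3 ↦ 1  ≥
a = 1, b = 2/3 ↦ 1  ≥
a = 1, b = 1 ↦ 1  ≥
So 13 of the 16 assignments meet the threshold.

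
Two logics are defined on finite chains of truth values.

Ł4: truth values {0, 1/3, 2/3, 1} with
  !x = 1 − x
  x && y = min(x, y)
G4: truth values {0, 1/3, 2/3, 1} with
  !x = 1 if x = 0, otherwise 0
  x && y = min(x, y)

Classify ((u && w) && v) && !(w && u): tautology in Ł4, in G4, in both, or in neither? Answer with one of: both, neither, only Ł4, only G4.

neither

In Ł4: at u = 0, v = 0, w = 0 the value is 0 — not a tautology.
In G4: at u = 0, v = 0, w = 0 the value is 0 — not a tautology.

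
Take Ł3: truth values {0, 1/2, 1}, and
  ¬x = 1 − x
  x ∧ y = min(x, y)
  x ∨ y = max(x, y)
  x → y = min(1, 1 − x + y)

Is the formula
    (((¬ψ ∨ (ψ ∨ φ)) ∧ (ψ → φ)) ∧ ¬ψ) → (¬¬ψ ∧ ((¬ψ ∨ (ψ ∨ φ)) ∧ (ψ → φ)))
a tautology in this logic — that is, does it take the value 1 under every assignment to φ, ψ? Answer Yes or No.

Counterexample: take φ = 0, ψ = 0.
¬ψ = ¬0 = 1
ψ ∨ φ = 0 ∨ 0 = 0
¬ψ ∨ (ψ ∨ φ) = 1 ∨ 0 = 1
ψ → φ = 0 → 0 = 1
(¬ψ ∨ (ψ ∨ φ)) ∧ (ψ → φ) = 1 ∧ 1 = 1
¬ψ = ¬0 = 1
((¬ψ ∨ (ψ ∨ φ)) ∧ (ψ → φ)) ∧ ¬ψ = 1 ∧ 1 = 1
¬ψ = ¬0 = 1
¬¬ψ = ¬1 = 0
¬ψ = ¬0 = 1
ψ ∨ φ = 0 ∨ 0 = 0
¬ψ ∨ (ψ ∨ φ) = 1 ∨ 0 = 1
ψ → φ = 0 → 0 = 1
(¬ψ ∨ (ψ ∨ φ)) ∧ (ψ → φ) = 1 ∧ 1 = 1
¬¬ψ ∧ ((¬ψ ∨ (ψ ∨ φ)) ∧ (ψ → φ)) = 0 ∧ 1 = 0
(((¬ψ ∨ (ψ ∨ φ)) ∧ (ψ → φ)) ∧ ¬ψ) → (¬¬ψ ∧ ((¬ψ ∨ (ψ ∨ φ)) ∧ (ψ → φ))) = 1 → 0 = 0
This gives 0 ≠ 1.

No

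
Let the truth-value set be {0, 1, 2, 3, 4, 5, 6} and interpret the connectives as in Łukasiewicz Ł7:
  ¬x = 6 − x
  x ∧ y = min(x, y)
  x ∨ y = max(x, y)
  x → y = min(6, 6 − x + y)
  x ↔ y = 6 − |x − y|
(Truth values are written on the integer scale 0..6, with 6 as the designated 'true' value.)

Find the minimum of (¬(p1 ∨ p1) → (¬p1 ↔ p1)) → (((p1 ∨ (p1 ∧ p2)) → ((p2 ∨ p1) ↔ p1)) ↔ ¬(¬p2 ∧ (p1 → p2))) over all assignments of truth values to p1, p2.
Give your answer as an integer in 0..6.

Take p1 = 2, p2 = 1:
p1 ∨ p1 = 2 ∨ 2 = 2
¬(p1 ∨ p1) = ¬2 = 4
¬p1 = ¬2 = 4
¬p1 ↔ p1 = 4 ↔ 2 = 4
¬(p1 ∨ p1) → (¬p1 ↔ p1) = 4 → 4 = 6
p1 ∧ p2 = 2 ∧ 1 = 1
p1 ∨ (p1 ∧ p2) = 2 ∨ 1 = 2
p2 ∨ p1 = 1 ∨ 2 = 2
(p2 ∨ p1) ↔ p1 = 2 ↔ 2 = 6
(p1 ∨ (p1 ∧ p2)) → ((p2 ∨ p1) ↔ p1) = 2 → 6 = 6
¬p2 = ¬1 = 5
p1 → p2 = 2 → 1 = 5
¬p2 ∧ (p1 → p2) = 5 ∧ 5 = 5
¬(¬p2 ∧ (p1 → p2)) = ¬5 = 1
((p1 ∨ (p1 ∧ p2)) → ((p2 ∨ p1) ↔ p1)) ↔ ¬(¬p2 ∧ (p1 → p2)) = 6 ↔ 1 = 1
(¬(p1 ∨ p1) → (¬p1 ↔ p1)) → (((p1 ∨ (p1 ∧ p2)) → ((p2 ∨ p1) ↔ p1)) ↔ ¬(¬p2 ∧ (p1 → p2))) = 6 → 1 = 1
No assignment yields a value below 1, so this is the minimum.

1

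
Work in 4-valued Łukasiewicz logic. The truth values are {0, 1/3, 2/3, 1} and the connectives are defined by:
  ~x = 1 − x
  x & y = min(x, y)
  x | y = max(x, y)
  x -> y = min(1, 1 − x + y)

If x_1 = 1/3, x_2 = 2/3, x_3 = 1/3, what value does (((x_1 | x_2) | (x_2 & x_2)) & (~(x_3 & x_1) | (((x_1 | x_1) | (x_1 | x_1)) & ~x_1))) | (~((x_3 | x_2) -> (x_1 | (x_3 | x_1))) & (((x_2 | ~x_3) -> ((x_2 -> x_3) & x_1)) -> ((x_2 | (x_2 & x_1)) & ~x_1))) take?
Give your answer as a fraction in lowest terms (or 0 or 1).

x_1 | x_2 = 1/3 | 2/3 = 2/3
x_2 & x_2 = 2/3 & 2/3 = 2/3
(x_1 | x_2) | (x_2 & x_2) = 2/3 | 2/3 = 2/3
x_3 & x_1 = 1/3 & 1/3 = 1/3
~(x_3 & x_1) = ~1/3 = 2/3
x_1 | x_1 = 1/3 | 1/3 = 1/3
x_1 | x_1 = 1/3 | 1/3 = 1/3
(x_1 | x_1) | (x_1 | x_1) = 1/3 | 1/3 = 1/3
~x_1 = ~1/3 = 2/3
((x_1 | x_1) | (x_1 | x_1)) & ~x_1 = 1/3 & 2/3 = 1/3
~(x_3 & x_1) | (((x_1 | x_1) | (x_1 | x_1)) & ~x_1) = 2/3 | 1/3 = 2/3
((x_1 | x_2) | (x_2 & x_2)) & (~(x_3 & x_1) | (((x_1 | x_1) | (x_1 | x_1)) & ~x_1)) = 2/3 & 2/3 = 2/3
x_3 | x_2 = 1/3 | 2/3 = 2/3
x_3 | x_1 = 1/3 | 1/3 = 1/3
x_1 | (x_3 | x_1) = 1/3 | 1/3 = 1/3
(x_3 | x_2) -> (x_1 | (x_3 | x_1)) = 2/3 -> 1/3 = 2/3
~((x_3 | x_2) -> (x_1 | (x_3 | x_1))) = ~2/3 = 1/3
~x_3 = ~1/3 = 2/3
x_2 | ~x_3 = 2/3 | 2/3 = 2/3
x_2 -> x_3 = 2/3 -> 1/3 = 2/3
(x_2 -> x_3) & x_1 = 2/3 & 1/3 = 1/3
(x_2 | ~x_3) -> ((x_2 -> x_3) & x_1) = 2/3 -> 1/3 = 2/3
x_2 & x_1 = 2/3 & 1/3 = 1/3
x_2 | (x_2 & x_1) = 2/3 | 1/3 = 2/3
~x_1 = ~1/3 = 2/3
(x_2 | (x_2 & x_1)) & ~x_1 = 2/3 & 2/3 = 2/3
((x_2 | ~x_3) -> ((x_2 -> x_3) & x_1)) -> ((x_2 | (x_2 & x_1)) & ~x_1) = 2/3 -> 2/3 = 1
~((x_3 | x_2) -> (x_1 | (x_3 | x_1))) & (((x_2 | ~x_3) -> ((x_2 -> x_3) & x_1)) -> ((x_2 | (x_2 & x_1)) & ~x_1)) = 1/3 & 1 = 1/3
(((x_1 | x_2) | (x_2 & x_2)) & (~(x_3 & x_1) | (((x_1 | x_1) | (x_1 | x_1)) & ~x_1))) | (~((x_3 | x_2) -> (x_1 | (x_3 | x_1))) & (((x_2 | ~x_3) -> ((x_2 -> x_3) & x_1)) -> ((x_2 | (x_2 & x_1)) & ~x_1))) = 2/3 | 1/3 = 2/3

2/3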